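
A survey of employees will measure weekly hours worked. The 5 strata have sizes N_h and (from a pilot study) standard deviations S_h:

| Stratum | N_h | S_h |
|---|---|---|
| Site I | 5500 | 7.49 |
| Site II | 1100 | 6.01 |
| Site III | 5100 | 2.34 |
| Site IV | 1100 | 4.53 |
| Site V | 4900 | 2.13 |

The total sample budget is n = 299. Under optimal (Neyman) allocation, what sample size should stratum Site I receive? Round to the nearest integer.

164

Neyman allocation: n_h = n · N_h S_h / Σ N_i S_i, with n = 299.
  stratum Site I: N_h·S_h = 5500·7.49 = 41195.00
  stratum Site II: N_h·S_h = 1100·6.01 = 6611.00
  stratum Site III: N_h·S_h = 5100·2.34 = 11934.00
  stratum Site IV: N_h·S_h = 1100·4.53 = 4983.00
  stratum Site V: N_h·S_h = 4900·2.13 = 10437.00
Σ N_h S_h = 75160.00
n for stratum Site I = 299·41195.00/75160.00 = 163.881 → 164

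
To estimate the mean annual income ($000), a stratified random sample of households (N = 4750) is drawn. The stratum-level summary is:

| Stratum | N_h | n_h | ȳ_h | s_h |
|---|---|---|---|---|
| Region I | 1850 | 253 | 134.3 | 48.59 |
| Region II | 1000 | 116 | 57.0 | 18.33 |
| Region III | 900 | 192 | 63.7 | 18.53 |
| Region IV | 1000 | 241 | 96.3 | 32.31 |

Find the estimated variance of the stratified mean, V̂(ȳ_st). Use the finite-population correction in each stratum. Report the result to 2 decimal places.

V̂(ȳ_st) = Σ W_h² (1 − n_h/N_h) s_h²/n_h, with W_h = N_h/N and N = 4750:
  stratum Region I: (1850/4750)²·(1 − 253/1850)·48.59²/253 = 1.22198
  stratum Region II: (1000/4750)²·(1 − 116/1000)·18.33²/116 = 0.113483
  stratum Region III: (900/4750)²·(1 − 192/900)·18.53²/192 = 0.0505054
  stratum Region IV: (1000/4750)²·(1 − 241/1000)·32.31²/241 = 0.145717
V̂(ȳ_st) = 1.53168

V̂(ȳ_st) ≈ 1.53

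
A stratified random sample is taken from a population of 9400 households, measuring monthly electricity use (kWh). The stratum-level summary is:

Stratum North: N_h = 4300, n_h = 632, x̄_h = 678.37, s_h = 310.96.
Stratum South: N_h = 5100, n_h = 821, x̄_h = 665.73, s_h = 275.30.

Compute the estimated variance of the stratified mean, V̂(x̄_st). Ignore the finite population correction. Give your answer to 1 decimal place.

V̂(x̄_st) = Σ W_h² s_h²/n_h, with W_h = N_h/N and N = 9400:
  stratum North: (4300/9400)²·310.96²/632 = 32.0165
  stratum South: (5100/9400)²·275.30²/821 = 27.174
V̂(x̄_st) = 59.1905

V̂(x̄_st) ≈ 59.2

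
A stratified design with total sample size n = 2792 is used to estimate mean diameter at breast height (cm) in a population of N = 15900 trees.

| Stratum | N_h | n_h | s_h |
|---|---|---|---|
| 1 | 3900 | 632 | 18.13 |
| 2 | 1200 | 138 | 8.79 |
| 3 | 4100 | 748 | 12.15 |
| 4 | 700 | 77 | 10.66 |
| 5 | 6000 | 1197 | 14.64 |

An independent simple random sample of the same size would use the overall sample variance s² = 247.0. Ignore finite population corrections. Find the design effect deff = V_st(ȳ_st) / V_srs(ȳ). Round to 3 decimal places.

deff ≈ 0.859

V̂(ȳ_st) = Σ W_h² s_h²/n_h, with W_h = N_h/N and N = 15900:
  stratum 1: (3900/15900)²·18.13²/632 = 0.0312906
  stratum 2: (1200/15900)²·8.79²/138 = 0.00318909
  stratum 3: (4100/15900)²·12.15²/748 = 0.0131227
  stratum 4: (700/15900)²·10.66²/77 = 0.00286039
  stratum 5: (6000/15900)²·14.64²/1197 = 0.0254974
V_st = 0.0759602
V_srs = s²/n = 247.0/2792 = 0.088467
deff = V_st / V_srs = 0.0759602/0.088467 = 0.8586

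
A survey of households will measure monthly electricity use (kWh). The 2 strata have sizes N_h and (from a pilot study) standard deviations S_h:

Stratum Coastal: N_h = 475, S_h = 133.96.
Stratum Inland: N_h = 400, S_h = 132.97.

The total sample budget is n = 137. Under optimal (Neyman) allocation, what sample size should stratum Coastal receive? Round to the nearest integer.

75

Neyman allocation: n_h = n · N_h S_h / Σ N_i S_i, with n = 137.
  stratum Coastal: N_h·S_h = 475·133.96 = 63631.00
  stratum Inland: N_h·S_h = 400·132.97 = 53188.00
Σ N_h S_h = 116819.00
n for stratum Coastal = 137·63631.00/116819.00 = 74.624 → 75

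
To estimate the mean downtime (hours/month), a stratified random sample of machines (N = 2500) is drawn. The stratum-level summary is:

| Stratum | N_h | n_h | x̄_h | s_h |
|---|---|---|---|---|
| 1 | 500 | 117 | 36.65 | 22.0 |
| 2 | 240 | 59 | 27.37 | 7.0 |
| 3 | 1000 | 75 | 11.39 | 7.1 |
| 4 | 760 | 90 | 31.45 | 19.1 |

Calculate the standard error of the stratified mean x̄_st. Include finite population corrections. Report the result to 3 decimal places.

V̂(x̄_st) = Σ W_h² (1 − n_h/N_h) s_h²/n_h, with W_h = N_h/N and N = 2500:
  stratum 1: (500/2500)²·(1 − 117/500)·22.0²/117 = 0.12675
  stratum 2: (240/2500)²·(1 − 59/240)·7.0²/59 = 0.00577237
  stratum 3: (1000/2500)²·(1 − 75/1000)·7.1²/75 = 0.0994757
  stratum 4: (760/2500)²·(1 − 90/760)·19.1²/90 = 0.330242
V̂(x̄_st) = 0.56224
SE(x̄_st) = √0.56224 = 0.749827

SE(x̄_st) ≈ 0.750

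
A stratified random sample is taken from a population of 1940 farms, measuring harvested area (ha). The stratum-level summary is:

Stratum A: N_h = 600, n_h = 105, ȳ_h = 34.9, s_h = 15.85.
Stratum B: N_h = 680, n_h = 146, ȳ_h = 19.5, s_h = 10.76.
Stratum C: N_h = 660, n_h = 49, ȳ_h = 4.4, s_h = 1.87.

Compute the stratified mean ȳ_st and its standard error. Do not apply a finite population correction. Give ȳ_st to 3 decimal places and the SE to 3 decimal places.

ȳ_st = Σ W_h ȳ_h = (600·34.9 + 680·19.5 + 660·4.4)/1940 = 19.12577
V̂(ȳ_st) = Σ W_h² s_h²/n_h, with W_h = N_h/N and N = 1940:
  stratum A: (600/1940)²·15.85²/105 = 0.228859
  stratum B: (680/1940)²·10.76²/146 = 0.0974285
  stratum C: (660/1940)²·1.87²/49 = 0.00825984
V̂(ȳ_st) = 0.334547
SE(ȳ_st) = √0.334547 = 0.578401

ȳ_st ≈ 19.126, SE ≈ 0.578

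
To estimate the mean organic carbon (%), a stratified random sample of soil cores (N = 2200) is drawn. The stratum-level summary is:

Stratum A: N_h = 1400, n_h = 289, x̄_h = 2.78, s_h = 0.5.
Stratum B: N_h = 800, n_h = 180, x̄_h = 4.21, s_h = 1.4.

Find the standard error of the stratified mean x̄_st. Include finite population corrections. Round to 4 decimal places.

V̂(x̄_st) = Σ W_h² (1 − n_h/N_h) s_h²/n_h, with W_h = N_h/N and N = 2200:
  stratum A: (1400/2200)²·(1 − 289/1400)·0.5²/289 = 0.000277996
  stratum B: (800/2200)²·(1 − 180/800)·1.4²/180 = 0.00111589
V̂(x̄_st) = 0.00139388
SE(x̄_st) = √0.00139388 = 0.0373347

SE(x̄_st) ≈ 0.0373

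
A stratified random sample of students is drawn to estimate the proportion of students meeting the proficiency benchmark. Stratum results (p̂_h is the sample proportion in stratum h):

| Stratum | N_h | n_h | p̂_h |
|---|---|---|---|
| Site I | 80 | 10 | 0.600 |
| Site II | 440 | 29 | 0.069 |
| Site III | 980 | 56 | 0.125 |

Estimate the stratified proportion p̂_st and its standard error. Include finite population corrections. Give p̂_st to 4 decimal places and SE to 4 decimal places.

N = 1500; stratum weights W_h = N_h/N.
p̂_st = Σ W_h p̂_h = (80·0.600 + 440·0.069 + 980·0.125)/1500 = 0.13391
V̂(p̂_st) = Σ W_h² (1 − n_h/N_h) p̂_h(1−p̂_h)/(n_h−1):
  stratum Site I: (80/1500)²·(1 − 10/80)·0.600·0.400/9 = 6.63704e-05
  stratum Site II: (440/1500)²·(1 − 29/440)·0.069·0.931/28 = 0.000184397
  stratum Site III: (980/1500)²·(1 − 56/980)·0.125·0.875/55 = 0.000800333
V̂(p̂_st) = 0.0010511; SE = √V̂ = 0.0324207

p̂_st ≈ 0.1339, SE ≈ 0.0324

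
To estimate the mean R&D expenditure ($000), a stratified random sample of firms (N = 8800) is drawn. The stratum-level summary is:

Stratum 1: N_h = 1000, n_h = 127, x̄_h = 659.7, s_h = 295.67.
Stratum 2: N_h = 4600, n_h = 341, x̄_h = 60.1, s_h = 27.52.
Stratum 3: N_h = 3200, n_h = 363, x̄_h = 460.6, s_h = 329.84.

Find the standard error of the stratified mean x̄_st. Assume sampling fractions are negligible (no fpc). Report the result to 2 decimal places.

V̂(x̄_st) = Σ W_h² s_h²/n_h, with W_h = N_h/N and N = 8800:
  stratum 1: (1000/8800)²·295.67²/127 = 8.88885
  stratum 2: (4600/8800)²·27.52²/341 = 0.606866
  stratum 3: (3200/8800)²·329.84²/363 = 39.631
V̂(x̄_st) = 49.1267
SE(x̄_st) = √49.1267 = 7.00904

SE(x̄_st) ≈ 7.01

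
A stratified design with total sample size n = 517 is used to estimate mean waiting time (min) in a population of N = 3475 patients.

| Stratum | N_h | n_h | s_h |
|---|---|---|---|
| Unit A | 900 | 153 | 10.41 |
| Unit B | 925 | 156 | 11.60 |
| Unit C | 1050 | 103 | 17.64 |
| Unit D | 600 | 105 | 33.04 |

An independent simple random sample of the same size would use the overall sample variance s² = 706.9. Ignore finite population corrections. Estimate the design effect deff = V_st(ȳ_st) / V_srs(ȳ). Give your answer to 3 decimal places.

V̂(ȳ_st) = Σ W_h² s_h²/n_h, with W_h = N_h/N and N = 3475:
  stratum Unit A: (900/3475)²·10.41²/153 = 0.04751
  stratum Unit B: (925/3475)²·11.60²/156 = 0.0611175
  stratum Unit C: (1050/3475)²·17.64²/103 = 0.275822
  stratum Unit D: (600/3475)²·33.04²/105 = 0.309944
V_st = 0.694394
V_srs = s²/n = 706.9/517 = 1.36731
deff = V_st / V_srs = 0.694394/1.36731 = 0.5079

deff ≈ 0.508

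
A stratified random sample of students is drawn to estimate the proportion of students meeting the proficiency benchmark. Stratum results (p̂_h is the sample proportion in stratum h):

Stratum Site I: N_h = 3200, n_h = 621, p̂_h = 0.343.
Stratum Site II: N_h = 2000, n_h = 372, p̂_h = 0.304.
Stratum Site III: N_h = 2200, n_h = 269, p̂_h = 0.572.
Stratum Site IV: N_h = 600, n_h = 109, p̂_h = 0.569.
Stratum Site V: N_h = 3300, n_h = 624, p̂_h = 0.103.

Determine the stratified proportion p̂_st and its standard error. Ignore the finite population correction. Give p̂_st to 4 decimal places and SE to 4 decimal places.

p̂_st ≈ 0.3226, SE ≈ 0.0100

N = 11300; stratum weights W_h = N_h/N.
p̂_st = Σ W_h p̂_h = (3200·0.343 + 2000·0.304 + 2200·0.572 + 600·0.569 + 3300·0.103)/11300 = 0.32259
V̂(p̂_st) = Σ W_h² p̂_h(1−p̂_h)/(n_h−1):
  stratum Site I: (3200/11300)²·0.343·0.657/620 = 2.91481e-05
  stratum Site II: (2000/11300)²·0.304·0.696/371 = 1.78654e-05
  stratum Site III: (2200/11300)²·0.572·0.428/268 = 3.46253e-05
  stratum Site IV: (600/11300)²·0.569·0.431/108 = 6.40194e-06
  stratum Site V: (3300/11300)²·0.103·0.897/623 = 1.26477e-05
V̂(p̂_st) = 0.000100688; SE = √V̂ = 0.0100344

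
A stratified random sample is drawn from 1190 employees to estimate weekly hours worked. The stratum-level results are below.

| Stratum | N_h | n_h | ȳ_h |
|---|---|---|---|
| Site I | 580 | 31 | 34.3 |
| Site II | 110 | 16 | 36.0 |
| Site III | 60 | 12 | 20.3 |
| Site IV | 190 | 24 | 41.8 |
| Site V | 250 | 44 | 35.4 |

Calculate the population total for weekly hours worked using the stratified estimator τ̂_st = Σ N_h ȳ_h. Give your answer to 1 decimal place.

τ̂_st ≈ 41864.0

τ̂_st = Σ N_h ȳ_h = 580·34.3 + 110·36.0 + 60·20.3 + 190·41.8 + 250·35.4 = 41864.0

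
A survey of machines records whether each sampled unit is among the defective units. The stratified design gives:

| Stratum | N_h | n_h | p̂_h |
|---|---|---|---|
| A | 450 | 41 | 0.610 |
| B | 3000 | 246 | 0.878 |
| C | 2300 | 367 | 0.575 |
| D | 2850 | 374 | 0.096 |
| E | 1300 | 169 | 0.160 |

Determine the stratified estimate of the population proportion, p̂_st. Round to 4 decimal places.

p̂_st ≈ 0.4760

N = 9900; stratum weights W_h = N_h/N.
p̂_st = Σ W_h p̂_h = (450·0.610 + 3000·0.878 + 2300·0.575 + 2850·0.096 + 1300·0.160)/9900 = 0.47602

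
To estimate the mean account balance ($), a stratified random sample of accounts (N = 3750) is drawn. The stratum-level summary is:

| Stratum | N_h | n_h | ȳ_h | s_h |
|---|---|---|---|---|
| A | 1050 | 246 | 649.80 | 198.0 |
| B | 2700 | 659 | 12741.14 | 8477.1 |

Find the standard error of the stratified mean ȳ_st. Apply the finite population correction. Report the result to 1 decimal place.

SE(ȳ_st) ≈ 206.7

V̂(ȳ_st) = Σ W_h² (1 − n_h/N_h) s_h²/n_h, with W_h = N_h/N and N = 3750:
  stratum A: (1050/3750)²·(1 − 246/1050)·198.0²/246 = 9.56705
  stratum B: (2700/3750)²·(1 − 659/2700)·8477.1²/659 = 42732
V̂(ȳ_st) = 42741.6
SE(ȳ_st) = √42741.6 = 206.74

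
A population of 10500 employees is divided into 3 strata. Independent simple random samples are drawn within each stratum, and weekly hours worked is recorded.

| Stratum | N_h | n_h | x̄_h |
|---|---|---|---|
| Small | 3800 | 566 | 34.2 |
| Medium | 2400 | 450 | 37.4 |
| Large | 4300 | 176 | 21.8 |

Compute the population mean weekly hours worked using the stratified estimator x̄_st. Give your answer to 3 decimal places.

x̄_st ≈ 29.853

N = Σ N_h = 10500. Stratum weights W_h = N_h/N.
x̄_st = (3800·34.2 + 2400·37.4 + 4300·21.8) / 10500 = 29.85333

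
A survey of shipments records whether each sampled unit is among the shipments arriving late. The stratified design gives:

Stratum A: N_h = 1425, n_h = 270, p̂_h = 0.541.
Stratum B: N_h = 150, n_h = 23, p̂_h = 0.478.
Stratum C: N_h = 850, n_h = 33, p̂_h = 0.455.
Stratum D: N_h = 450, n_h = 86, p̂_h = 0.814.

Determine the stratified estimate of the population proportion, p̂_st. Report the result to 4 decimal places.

N = 2875; stratum weights W_h = N_h/N.
p̂_st = Σ W_h p̂_h = (1425·0.541 + 150·0.478 + 850·0.455 + 450·0.814)/2875 = 0.55502

p̂_st ≈ 0.5550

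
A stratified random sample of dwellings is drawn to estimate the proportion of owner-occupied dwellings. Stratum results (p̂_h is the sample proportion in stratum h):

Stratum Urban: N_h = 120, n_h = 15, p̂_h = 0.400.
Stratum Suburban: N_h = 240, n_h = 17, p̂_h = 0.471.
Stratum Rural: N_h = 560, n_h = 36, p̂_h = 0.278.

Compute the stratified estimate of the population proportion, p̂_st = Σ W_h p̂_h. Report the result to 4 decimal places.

N = 920; stratum weights W_h = N_h/N.
p̂_st = Σ W_h p̂_h = (120·0.400 + 240·0.471 + 560·0.278)/920 = 0.34426

p̂_st ≈ 0.3443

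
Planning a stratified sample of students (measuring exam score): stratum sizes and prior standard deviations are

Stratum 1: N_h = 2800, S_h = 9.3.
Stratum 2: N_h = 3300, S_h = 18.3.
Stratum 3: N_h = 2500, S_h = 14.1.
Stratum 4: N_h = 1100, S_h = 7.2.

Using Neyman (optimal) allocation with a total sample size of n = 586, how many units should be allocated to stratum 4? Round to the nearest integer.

36

Neyman allocation: n_h = n · N_h S_h / Σ N_i S_i, with n = 586.
  stratum 1: N_h·S_h = 2800·9.3 = 26040.00
  stratum 2: N_h·S_h = 3300·18.3 = 60390.00
  stratum 3: N_h·S_h = 2500·14.1 = 35250.00
  stratum 4: N_h·S_h = 1100·7.2 = 7920.00
Σ N_h S_h = 129600.00
n for stratum 4 = 586·7920.00/129600.00 = 35.811 → 36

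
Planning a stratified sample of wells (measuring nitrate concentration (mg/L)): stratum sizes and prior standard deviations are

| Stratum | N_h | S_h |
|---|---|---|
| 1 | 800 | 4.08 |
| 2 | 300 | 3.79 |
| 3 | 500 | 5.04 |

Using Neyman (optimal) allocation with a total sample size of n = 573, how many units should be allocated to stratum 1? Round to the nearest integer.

Neyman allocation: n_h = n · N_h S_h / Σ N_i S_i, with n = 573.
  stratum 1: N_h·S_h = 800·4.08 = 3264.00
  stratum 2: N_h·S_h = 300·3.79 = 1137.00
  stratum 3: N_h·S_h = 500·5.04 = 2520.00
Σ N_h S_h = 6921.00
n for stratum 1 = 573·3264.00/6921.00 = 270.231 → 270

270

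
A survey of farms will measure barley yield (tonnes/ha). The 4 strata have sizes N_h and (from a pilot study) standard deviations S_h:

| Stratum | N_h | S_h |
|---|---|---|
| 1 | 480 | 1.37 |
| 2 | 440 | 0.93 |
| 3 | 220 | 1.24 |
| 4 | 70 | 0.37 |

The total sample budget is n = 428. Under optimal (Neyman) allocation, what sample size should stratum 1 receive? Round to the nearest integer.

206

Neyman allocation: n_h = n · N_h S_h / Σ N_i S_i, with n = 428.
  stratum 1: N_h·S_h = 480·1.37 = 657.60
  stratum 2: N_h·S_h = 440·0.93 = 409.20
  stratum 3: N_h·S_h = 220·1.24 = 272.80
  stratum 4: N_h·S_h = 70·0.37 = 25.90
Σ N_h S_h = 1365.50
n for stratum 1 = 428·657.60/1365.50 = 206.117 → 206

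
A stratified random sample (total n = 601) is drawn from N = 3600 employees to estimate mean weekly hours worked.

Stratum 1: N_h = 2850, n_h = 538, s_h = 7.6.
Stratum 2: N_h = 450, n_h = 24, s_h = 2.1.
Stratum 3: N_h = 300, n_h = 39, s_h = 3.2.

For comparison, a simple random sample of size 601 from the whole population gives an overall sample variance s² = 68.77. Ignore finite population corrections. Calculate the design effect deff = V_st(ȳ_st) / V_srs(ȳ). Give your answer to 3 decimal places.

deff ≈ 0.629

V̂(ȳ_st) = Σ W_h² s_h²/n_h, with W_h = N_h/N and N = 3600:
  stratum 1: (2850/3600)²·7.6²/538 = 0.0672868
  stratum 2: (450/3600)²·2.1²/24 = 0.00287109
  stratum 3: (300/3600)²·3.2²/39 = 0.00182336
V_st = 0.0719812
V_srs = s²/n = 68.77/601 = 0.114426
deff = V_st / V_srs = 0.0719812/0.114426 = 0.6291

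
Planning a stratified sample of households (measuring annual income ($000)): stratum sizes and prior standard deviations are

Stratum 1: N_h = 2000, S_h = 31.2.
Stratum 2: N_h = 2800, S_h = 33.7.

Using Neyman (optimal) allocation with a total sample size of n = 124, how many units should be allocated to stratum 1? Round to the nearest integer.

49

Neyman allocation: n_h = n · N_h S_h / Σ N_i S_i, with n = 124.
  stratum 1: N_h·S_h = 2000·31.2 = 62400.00
  stratum 2: N_h·S_h = 2800·33.7 = 94360.00
Σ N_h S_h = 156760.00
n for stratum 1 = 124·62400.00/156760.00 = 49.360 → 49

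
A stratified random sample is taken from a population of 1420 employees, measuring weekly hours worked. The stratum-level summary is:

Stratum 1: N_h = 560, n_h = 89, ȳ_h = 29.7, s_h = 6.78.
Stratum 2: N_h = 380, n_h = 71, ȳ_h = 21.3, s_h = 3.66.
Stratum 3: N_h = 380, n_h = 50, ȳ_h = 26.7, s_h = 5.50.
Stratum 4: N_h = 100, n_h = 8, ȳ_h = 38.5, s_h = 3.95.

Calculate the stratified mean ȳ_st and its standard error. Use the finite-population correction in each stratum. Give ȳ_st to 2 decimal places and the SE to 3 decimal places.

ȳ_st ≈ 27.27, SE ≈ 0.354

ȳ_st = Σ W_h ȳ_h = (560·29.7 + 380·21.3 + 380·26.7 + 100·38.5)/1420 = 27.26901
V̂(ȳ_st) = Σ W_h² (1 − n_h/N_h) s_h²/n_h, with W_h = N_h/N and N = 1420:
  stratum 1: (560/1420)²·(1 − 89/560)·6.78²/89 = 0.0675619
  stratum 2: (380/1420)²·(1 − 71/380)·3.66²/71 = 0.0109867
  stratum 3: (380/1420)²·(1 − 50/380)·5.50²/50 = 0.037625
  stratum 4: (100/1420)²·(1 − 8/100)·3.95²/8 = 0.00889847
V̂(ȳ_st) = 0.125072
SE(ȳ_st) = √0.125072 = 0.353655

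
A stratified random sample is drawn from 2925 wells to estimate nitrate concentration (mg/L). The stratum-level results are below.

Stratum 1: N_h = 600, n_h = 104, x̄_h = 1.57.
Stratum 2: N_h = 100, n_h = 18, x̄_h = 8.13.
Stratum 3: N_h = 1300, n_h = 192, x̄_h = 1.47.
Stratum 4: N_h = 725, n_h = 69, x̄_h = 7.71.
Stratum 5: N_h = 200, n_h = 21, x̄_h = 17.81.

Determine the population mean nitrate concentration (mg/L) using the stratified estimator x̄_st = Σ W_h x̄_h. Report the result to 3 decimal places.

N = Σ N_h = 2925. Stratum weights W_h = N_h/N.
x̄_st = (600·1.57 + 100·8.13 + 1300·1.47 + 725·7.71 + 200·17.81) / 2925 = 4.38214

x̄_st ≈ 4.382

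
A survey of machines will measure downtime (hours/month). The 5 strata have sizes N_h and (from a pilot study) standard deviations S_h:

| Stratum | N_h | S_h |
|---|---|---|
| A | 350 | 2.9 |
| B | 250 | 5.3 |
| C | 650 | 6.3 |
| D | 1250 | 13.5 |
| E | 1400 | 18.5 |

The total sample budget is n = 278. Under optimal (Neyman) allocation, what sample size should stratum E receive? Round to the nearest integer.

146

Neyman allocation: n_h = n · N_h S_h / Σ N_i S_i, with n = 278.
  stratum A: N_h·S_h = 350·2.9 = 1015.00
  stratum B: N_h·S_h = 250·5.3 = 1325.00
  stratum C: N_h·S_h = 650·6.3 = 4095.00
  stratum D: N_h·S_h = 1250·13.5 = 16875.00
  stratum E: N_h·S_h = 1400·18.5 = 25900.00
Σ N_h S_h = 49210.00
n for stratum E = 278·25900.00/49210.00 = 146.316 → 146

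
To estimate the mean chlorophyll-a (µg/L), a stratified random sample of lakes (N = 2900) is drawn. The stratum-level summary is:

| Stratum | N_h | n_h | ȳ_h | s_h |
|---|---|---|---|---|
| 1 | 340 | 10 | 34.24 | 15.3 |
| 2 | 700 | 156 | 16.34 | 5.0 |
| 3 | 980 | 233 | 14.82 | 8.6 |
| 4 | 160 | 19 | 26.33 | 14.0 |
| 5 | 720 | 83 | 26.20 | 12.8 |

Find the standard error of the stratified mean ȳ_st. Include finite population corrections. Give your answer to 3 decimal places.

V̂(ȳ_st) = Σ W_h² (1 − n_h/N_h) s_h²/n_h, with W_h = N_h/N and N = 2900:
  stratum 1: (340/2900)²·(1 − 10/340)·15.3²/10 = 0.312306
  stratum 2: (700/2900)²·(1 − 156/700)·5.0²/156 = 0.00725632
  stratum 3: (980/2900)²·(1 − 233/980)·8.6²/233 = 0.0276307
  stratum 4: (160/2900)²·(1 − 19/160)·14.0²/19 = 0.0276723
  stratum 5: (720/2900)²·(1 − 83/720)·12.8²/83 = 0.107651
V̂(ȳ_st) = 0.482516
SE(ȳ_st) = √0.482516 = 0.694634

SE(ȳ_st) ≈ 0.695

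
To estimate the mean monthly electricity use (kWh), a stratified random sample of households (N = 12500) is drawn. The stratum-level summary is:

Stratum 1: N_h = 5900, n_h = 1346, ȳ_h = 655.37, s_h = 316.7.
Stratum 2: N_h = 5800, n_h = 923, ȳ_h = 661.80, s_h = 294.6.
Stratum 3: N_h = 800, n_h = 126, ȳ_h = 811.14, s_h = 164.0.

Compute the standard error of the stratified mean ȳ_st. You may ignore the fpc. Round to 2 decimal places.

V̂(ȳ_st) = Σ W_h² s_h²/n_h, with W_h = N_h/N and N = 12500:
  stratum 1: (5900/12500)²·316.7²/1346 = 16.601
  stratum 2: (5800/12500)²·294.6²/923 = 20.2442
  stratum 3: (800/12500)²·164.0²/126 = 0.874333
V̂(ȳ_st) = 37.7195
SE(ȳ_st) = √37.7195 = 6.14162

SE(ȳ_st) ≈ 6.14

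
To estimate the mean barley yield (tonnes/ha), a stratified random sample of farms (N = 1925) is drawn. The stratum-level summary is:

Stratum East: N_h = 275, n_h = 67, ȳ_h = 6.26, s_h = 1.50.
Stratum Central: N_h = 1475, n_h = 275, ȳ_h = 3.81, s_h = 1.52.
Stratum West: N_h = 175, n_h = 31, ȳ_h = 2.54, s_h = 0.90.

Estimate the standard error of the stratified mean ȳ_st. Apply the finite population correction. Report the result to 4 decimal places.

V̂(ȳ_st) = Σ W_h² (1 − n_h/N_h) s_h²/n_h, with W_h = N_h/N and N = 1925:
  stratum East: (275/1925)²·(1 − 67/275)·1.50²/67 = 0.000518373
  stratum Central: (1475/1925)²·(1 − 275/1475)·1.52²/275 = 0.00401297
  stratum West: (175/1925)²·(1 − 31/175)·0.90²/31 = 0.00017769
V̂(ȳ_st) = 0.00470904
SE(ȳ_st) = √0.00470904 = 0.0686224

SE(ȳ_st) ≈ 0.0686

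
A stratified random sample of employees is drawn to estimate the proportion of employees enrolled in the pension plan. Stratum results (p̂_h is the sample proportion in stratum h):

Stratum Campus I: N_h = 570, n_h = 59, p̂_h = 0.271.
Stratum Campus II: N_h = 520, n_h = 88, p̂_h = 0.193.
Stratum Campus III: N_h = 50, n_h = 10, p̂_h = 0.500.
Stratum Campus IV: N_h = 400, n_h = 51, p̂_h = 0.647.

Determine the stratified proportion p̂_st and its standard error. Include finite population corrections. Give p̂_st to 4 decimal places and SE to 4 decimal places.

N = 1540; stratum weights W_h = N_h/N.
p̂_st = Σ W_h p̂_h = (570·0.271 + 520·0.193 + 50·0.500 + 400·0.647)/1540 = 0.34976
V̂(p̂_st) = Σ W_h² (1 − n_h/N_h) p̂_h(1−p̂_h)/(n_h−1):
  stratum Campus I: (570/1540)²·(1 − 59/570)·0.271·0.729/58 = 0.000418334
  stratum Campus II: (520/1540)²·(1 − 88/520)·0.193·0.807/87 = 0.000169573
  stratum Campus III: (50/1540)²·(1 − 10/50)·0.500·0.500/9 = 2.34253e-05
  stratum Campus IV: (400/1540)²·(1 − 51/400)·0.647·0.353/50 = 0.000268877
V̂(p̂_st) = 0.000880209; SE = √V̂ = 0.0296683

p̂_st ≈ 0.3498, SE ≈ 0.0297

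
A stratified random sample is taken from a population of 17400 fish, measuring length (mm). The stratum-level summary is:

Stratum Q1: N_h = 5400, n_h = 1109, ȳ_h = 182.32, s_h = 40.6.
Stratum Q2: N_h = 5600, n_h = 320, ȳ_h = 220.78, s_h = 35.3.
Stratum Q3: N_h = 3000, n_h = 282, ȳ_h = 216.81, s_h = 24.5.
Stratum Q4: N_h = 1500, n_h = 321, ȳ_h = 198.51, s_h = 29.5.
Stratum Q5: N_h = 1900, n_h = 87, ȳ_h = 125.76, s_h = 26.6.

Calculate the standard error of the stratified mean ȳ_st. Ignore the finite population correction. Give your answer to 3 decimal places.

V̂(ȳ_st) = Σ W_h² s_h²/n_h, with W_h = N_h/N and N = 17400:
  stratum Q1: (5400/17400)²·40.6²/1109 = 0.143156
  stratum Q2: (5600/17400)²·35.3²/320 = 0.403345
  stratum Q3: (3000/17400)²·24.5²/282 = 0.0632743
  stratum Q4: (1500/17400)²·29.5²/321 = 0.0201476
  stratum Q5: (1900/17400)²·26.6²/87 = 0.0969734
V̂(ȳ_st) = 0.726897
SE(ȳ_st) = √0.726897 = 0.852582

SE(ȳ_st) ≈ 0.853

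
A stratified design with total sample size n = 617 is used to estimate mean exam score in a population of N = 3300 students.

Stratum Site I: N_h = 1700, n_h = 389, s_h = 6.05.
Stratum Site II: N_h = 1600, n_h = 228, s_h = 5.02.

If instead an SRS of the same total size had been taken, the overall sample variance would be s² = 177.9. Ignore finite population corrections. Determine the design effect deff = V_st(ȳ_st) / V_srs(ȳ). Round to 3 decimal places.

deff ≈ 0.177

V̂(ȳ_st) = Σ W_h² s_h²/n_h, with W_h = N_h/N and N = 3300:
  stratum Site I: (1700/3300)²·6.05²/389 = 0.0249707
  stratum Site II: (1600/3300)²·5.02²/228 = 0.0259827
V_st = 0.0509534
V_srs = s²/n = 177.9/617 = 0.288331
deff = V_st / V_srs = 0.0509534/0.288331 = 0.1767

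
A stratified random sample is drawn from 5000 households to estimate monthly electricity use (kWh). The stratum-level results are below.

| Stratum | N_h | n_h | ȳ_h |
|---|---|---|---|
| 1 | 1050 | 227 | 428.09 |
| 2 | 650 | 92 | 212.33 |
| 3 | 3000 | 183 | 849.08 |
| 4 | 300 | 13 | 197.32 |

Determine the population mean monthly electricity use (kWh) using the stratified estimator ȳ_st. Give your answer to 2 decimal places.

N = Σ N_h = 5000. Stratum weights W_h = N_h/N.
ȳ_st = (1050·428.09 + 650·212.33 + 3000·849.08 + 300·197.32) / 5000 = 638.7890

ȳ_st ≈ 638.79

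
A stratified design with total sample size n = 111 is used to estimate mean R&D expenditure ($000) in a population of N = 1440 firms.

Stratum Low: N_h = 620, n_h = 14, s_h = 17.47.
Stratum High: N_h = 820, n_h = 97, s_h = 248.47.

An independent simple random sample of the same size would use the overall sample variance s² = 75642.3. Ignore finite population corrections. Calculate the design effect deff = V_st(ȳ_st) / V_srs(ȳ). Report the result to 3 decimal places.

deff ≈ 0.309

V̂(ȳ_st) = Σ W_h² s_h²/n_h, with W_h = N_h/N and N = 1440:
  stratum Low: (620/1440)²·17.47²/14 = 4.04125
  stratum High: (820/1440)²·248.47²/97 = 206.385
V_st = 210.427
V_srs = s²/n = 75642.3/111 = 681.462
deff = V_st / V_srs = 210.427/681.462 = 0.3088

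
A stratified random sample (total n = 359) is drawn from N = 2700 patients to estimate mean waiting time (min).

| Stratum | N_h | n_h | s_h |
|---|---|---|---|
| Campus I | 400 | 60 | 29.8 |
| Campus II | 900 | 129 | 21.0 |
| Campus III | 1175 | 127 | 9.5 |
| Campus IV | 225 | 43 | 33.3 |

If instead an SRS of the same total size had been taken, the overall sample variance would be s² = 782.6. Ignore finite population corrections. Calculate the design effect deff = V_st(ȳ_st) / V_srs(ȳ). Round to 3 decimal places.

deff ≈ 0.467

V̂(ȳ_st) = Σ W_h² s_h²/n_h, with W_h = N_h/N and N = 2700:
  stratum Campus I: (400/2700)²·29.8²/60 = 0.324843
  stratum Campus II: (900/2700)²·21.0²/129 = 0.379845
  stratum Campus III: (1175/2700)²·9.5²/127 = 0.134583
  stratum Campus IV: (225/2700)²·33.3²/43 = 0.179084
V_st = 1.01836
V_srs = s²/n = 782.6/359 = 2.17994
deff = V_st / V_srs = 1.01836/2.17994 = 0.4671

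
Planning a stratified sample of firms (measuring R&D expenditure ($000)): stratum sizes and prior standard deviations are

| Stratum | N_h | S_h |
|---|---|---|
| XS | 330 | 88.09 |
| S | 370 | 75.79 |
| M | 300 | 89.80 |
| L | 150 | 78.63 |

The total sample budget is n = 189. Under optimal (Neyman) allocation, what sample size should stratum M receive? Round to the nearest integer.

53

Neyman allocation: n_h = n · N_h S_h / Σ N_i S_i, with n = 189.
  stratum XS: N_h·S_h = 330·88.09 = 29069.70
  stratum S: N_h·S_h = 370·75.79 = 28042.30
  stratum M: N_h·S_h = 300·89.80 = 26940.00
  stratum L: N_h·S_h = 150·78.63 = 11794.50
Σ N_h S_h = 95846.50
n for stratum M = 189·26940.00/95846.50 = 53.123 → 53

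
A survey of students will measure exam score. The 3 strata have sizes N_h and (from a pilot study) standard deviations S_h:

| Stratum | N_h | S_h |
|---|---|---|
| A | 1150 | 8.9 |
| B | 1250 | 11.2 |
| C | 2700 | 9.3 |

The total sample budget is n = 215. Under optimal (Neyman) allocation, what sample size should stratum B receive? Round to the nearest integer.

Neyman allocation: n_h = n · N_h S_h / Σ N_i S_i, with n = 215.
  stratum A: N_h·S_h = 1150·8.9 = 10235.00
  stratum B: N_h·S_h = 1250·11.2 = 14000.00
  stratum C: N_h·S_h = 2700·9.3 = 25110.00
Σ N_h S_h = 49345.00
n for stratum B = 215·14000.00/49345.00 = 60.999 → 61

61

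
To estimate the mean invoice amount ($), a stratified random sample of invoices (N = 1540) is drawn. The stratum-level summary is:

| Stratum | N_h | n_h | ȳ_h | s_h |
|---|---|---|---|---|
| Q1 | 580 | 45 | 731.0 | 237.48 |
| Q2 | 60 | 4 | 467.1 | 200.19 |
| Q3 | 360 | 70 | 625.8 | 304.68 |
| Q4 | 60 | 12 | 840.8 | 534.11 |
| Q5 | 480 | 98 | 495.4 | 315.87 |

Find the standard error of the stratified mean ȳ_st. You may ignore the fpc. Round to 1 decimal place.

V̂(ȳ_st) = Σ W_h² s_h²/n_h, with W_h = N_h/N and N = 1540:
  stratum Q1: (580/1540)²·237.48²/45 = 177.769
  stratum Q2: (60/1540)²·200.19²/4 = 15.2085
  stratum Q3: (360/1540)²·304.68²/70 = 72.4692
  stratum Q4: (60/1540)²·534.11²/12 = 36.0862
  stratum Q5: (480/1540)²·315.87²/98 = 98.9081
V̂(ȳ_st) = 400.441
SE(ȳ_st) = √400.441 = 20.011

SE(ȳ_st) ≈ 20.0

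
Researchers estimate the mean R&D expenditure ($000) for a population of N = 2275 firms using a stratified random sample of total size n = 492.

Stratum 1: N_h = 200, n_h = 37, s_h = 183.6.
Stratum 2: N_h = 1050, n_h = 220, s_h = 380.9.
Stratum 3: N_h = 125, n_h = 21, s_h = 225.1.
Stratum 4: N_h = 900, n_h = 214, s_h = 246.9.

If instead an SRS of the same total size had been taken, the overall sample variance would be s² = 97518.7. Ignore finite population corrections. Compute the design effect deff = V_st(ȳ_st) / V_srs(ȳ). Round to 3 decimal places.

deff ≈ 1.006

V̂(ȳ_st) = Σ W_h² s_h²/n_h, with W_h = N_h/N and N = 2275:
  stratum 1: (200/2275)²·183.6²/37 = 7.0411
  stratum 2: (1050/2275)²·380.9²/220 = 140.48
  stratum 3: (125/2275)²·225.1²/21 = 7.28432
  stratum 4: (900/2275)²·246.9²/214 = 44.5811
V_st = 199.387
V_srs = s²/n = 97518.7/492 = 198.209
deff = V_st / V_srs = 199.387/198.209 = 1.0059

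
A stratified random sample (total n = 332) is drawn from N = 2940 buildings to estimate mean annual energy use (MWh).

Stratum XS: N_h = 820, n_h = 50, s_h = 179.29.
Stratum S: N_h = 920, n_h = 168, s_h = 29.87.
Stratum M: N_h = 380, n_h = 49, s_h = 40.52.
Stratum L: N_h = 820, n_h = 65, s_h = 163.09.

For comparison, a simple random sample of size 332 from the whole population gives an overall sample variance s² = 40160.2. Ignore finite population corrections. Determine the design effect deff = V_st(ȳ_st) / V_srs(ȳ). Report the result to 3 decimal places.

deff ≈ 0.686

V̂(ȳ_st) = Σ W_h² s_h²/n_h, with W_h = N_h/N and N = 2940:
  stratum XS: (820/2940)²·179.29²/50 = 50.0121
  stratum S: (920/2940)²·29.87²/168 = 0.520046
  stratum M: (380/2940)²·40.52²/49 = 0.559777
  stratum L: (820/2940)²·163.09²/65 = 31.8328
V_st = 82.9247
V_srs = s²/n = 40160.2/332 = 120.964
deff = V_st / V_srs = 82.9247/120.964 = 0.6855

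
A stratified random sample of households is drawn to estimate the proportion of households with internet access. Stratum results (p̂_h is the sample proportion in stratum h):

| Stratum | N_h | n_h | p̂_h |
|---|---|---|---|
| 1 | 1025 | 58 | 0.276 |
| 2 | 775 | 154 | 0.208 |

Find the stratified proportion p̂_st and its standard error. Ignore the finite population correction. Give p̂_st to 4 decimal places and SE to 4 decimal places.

p̂_st ≈ 0.2467, SE ≈ 0.0366

N = 1800; stratum weights W_h = N_h/N.
p̂_st = Σ W_h p̂_h = (1025·0.276 + 775·0.208)/1800 = 0.24672
V̂(p̂_st) = Σ W_h² p̂_h(1−p̂_h)/(n_h−1):
  stratum 1: (1025/1800)²·0.276·0.724/57 = 0.00113678
  stratum 2: (775/1800)²·0.208·0.792/153 = 0.000199598
V̂(p̂_st) = 0.00133638; SE = √V̂ = 0.0365565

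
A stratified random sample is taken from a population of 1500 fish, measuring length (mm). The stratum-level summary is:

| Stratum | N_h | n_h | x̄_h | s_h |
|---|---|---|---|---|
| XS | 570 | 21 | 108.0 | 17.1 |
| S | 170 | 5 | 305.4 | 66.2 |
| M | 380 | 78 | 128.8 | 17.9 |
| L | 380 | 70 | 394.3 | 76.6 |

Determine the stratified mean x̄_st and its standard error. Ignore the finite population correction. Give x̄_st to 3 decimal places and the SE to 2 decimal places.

x̄_st ≈ 208.171, SE ≈ 4.35

x̄_st = Σ W_h x̄_h = (570·108.0 + 170·305.4 + 380·128.8 + 380·394.3)/1500 = 208.17067
V̂(x̄_st) = Σ W_h² s_h²/n_h, with W_h = N_h/N and N = 1500:
  stratum XS: (570/1500)²·17.1²/21 = 2.01067
  stratum S: (170/1500)²·66.2²/5 = 11.258
  stratum M: (380/1500)²·17.9²/78 = 0.263631
  stratum L: (380/1500)²·76.6²/70 = 5.37953
V̂(x̄_st) = 18.9118
SE(x̄_st) = √18.9118 = 4.34877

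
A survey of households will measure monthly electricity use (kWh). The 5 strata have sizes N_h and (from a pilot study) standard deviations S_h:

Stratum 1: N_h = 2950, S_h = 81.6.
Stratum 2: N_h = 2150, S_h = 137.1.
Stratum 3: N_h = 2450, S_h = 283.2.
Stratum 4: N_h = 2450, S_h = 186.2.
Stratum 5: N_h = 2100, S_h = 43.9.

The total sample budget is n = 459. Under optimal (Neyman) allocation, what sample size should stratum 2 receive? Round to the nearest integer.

76

Neyman allocation: n_h = n · N_h S_h / Σ N_i S_i, with n = 459.
  stratum 1: N_h·S_h = 2950·81.6 = 240720.00
  stratum 2: N_h·S_h = 2150·137.1 = 294765.00
  stratum 3: N_h·S_h = 2450·283.2 = 693840.00
  stratum 4: N_h·S_h = 2450·186.2 = 456190.00
  stratum 5: N_h·S_h = 2100·43.9 = 92190.00
Σ N_h S_h = 1777705.00
n for stratum 2 = 459·294765.00/1777705.00 = 76.108 → 76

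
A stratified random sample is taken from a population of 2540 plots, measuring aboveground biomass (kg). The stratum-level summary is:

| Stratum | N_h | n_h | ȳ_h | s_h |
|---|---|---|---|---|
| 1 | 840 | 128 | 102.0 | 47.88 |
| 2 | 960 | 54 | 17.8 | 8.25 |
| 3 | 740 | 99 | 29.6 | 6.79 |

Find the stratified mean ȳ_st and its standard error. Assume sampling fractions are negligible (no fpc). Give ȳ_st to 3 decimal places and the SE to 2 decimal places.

ȳ_st = Σ W_h ȳ_h = (840·102.0 + 960·17.8 + 740·29.6)/2540 = 49.08346
V̂(ȳ_st) = Σ W_h² s_h²/n_h, with W_h = N_h/N and N = 2540:
  stratum 1: (840/2540)²·47.88²/128 = 1.9588
  stratum 2: (960/2540)²·8.25²/54 = 0.180048
  stratum 3: (740/2540)²·6.79²/99 = 0.0395276
V̂(ȳ_st) = 2.17837
SE(ȳ_st) = √2.17837 = 1.47593

ȳ_st ≈ 49.083, SE ≈ 1.48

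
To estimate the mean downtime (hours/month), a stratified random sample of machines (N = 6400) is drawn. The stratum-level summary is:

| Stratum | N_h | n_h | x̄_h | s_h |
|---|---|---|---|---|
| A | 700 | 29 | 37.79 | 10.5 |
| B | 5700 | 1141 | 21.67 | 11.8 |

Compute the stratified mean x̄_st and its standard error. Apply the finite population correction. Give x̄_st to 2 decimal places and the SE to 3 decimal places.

x̄_st ≈ 23.43, SE ≈ 0.348

x̄_st = Σ W_h x̄_h = (700·37.79 + 5700·21.67)/6400 = 23.43313
V̂(x̄_st) = Σ W_h² (1 − n_h/N_h) s_h²/n_h, with W_h = N_h/N and N = 6400:
  stratum A: (700/6400)²·(1 − 29/700)·10.5²/29 = 0.0435955
  stratum B: (5700/6400)²·(1 − 1141/5700)·11.8²/1141 = 0.0774217
V̂(x̄_st) = 0.121017
SE(x̄_st) = √0.121017 = 0.347875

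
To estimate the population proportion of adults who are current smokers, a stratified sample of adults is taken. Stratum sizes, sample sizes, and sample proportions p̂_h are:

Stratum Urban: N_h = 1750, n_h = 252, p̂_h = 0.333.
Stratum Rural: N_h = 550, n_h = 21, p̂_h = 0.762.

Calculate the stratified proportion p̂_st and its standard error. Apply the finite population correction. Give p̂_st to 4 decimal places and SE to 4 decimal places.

N = 2300; stratum weights W_h = N_h/N.
p̂_st = Σ W_h p̂_h = (1750·0.333 + 550·0.762)/2300 = 0.43559
V̂(p̂_st) = Σ W_h² (1 − n_h/N_h) p̂_h(1−p̂_h)/(n_h−1):
  stratum Urban: (1750/2300)²·(1 − 252/1750)·0.333·0.667/251 = 0.000438521
  stratum Rural: (550/2300)²·(1 − 21/550)·0.762·0.238/20 = 0.000498729
V̂(p̂_st) = 0.00093725; SE = √V̂ = 0.0306145

p̂_st ≈ 0.4356, SE ≈ 0.0306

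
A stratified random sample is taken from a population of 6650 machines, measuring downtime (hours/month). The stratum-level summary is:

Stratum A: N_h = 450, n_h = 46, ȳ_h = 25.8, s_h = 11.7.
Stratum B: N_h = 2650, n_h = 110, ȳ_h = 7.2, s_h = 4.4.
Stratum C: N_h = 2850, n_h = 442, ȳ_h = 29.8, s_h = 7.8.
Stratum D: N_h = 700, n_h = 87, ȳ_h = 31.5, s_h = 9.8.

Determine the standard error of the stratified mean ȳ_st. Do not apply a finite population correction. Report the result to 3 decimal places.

V̂(ȳ_st) = Σ W_h² s_h²/n_h, with W_h = N_h/N and N = 6650:
  stratum A: (450/6650)²·11.7²/46 = 0.0136269
  stratum B: (2650/6650)²·4.4²/110 = 0.0279487
  stratum C: (2850/6650)²·7.8²/442 = 0.0252821
  stratum D: (700/6650)²·9.8²/87 = 0.0122317
V̂(ȳ_st) = 0.0790893
SE(ȳ_st) = √0.0790893 = 0.281228

SE(ȳ_st) ≈ 0.281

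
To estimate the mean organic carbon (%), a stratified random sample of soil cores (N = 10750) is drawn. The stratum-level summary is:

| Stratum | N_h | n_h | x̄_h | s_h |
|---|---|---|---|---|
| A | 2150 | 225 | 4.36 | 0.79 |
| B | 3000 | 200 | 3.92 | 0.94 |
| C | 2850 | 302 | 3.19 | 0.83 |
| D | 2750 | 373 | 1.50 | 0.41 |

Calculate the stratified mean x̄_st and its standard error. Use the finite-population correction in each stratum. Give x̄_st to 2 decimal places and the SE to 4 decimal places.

x̄_st = Σ W_h x̄_h = (2150·4.36 + 3000·3.92 + 2850·3.19 + 2750·1.50)/10750 = 3.19540
V̂(x̄_st) = Σ W_h² (1 − n_h/N_h) s_h²/n_h, with W_h = N_h/N and N = 10750:
  stratum A: (2150/10750)²·(1 − 225/2150)·0.79²/225 = 9.93399e-05
  stratum B: (3000/10750)²·(1 − 200/3000)·0.94²/200 = 0.000321135
  stratum C: (2850/10750)²·(1 − 302/2850)·0.83²/302 = 0.000143343
  stratum D: (2750/10750)²·(1 − 373/2750)·0.41²/373 = 2.5492e-05
V̂(x̄_st) = 0.00058931
SE(x̄_st) = √0.00058931 = 0.0242757

x̄_st ≈ 3.20, SE ≈ 0.0243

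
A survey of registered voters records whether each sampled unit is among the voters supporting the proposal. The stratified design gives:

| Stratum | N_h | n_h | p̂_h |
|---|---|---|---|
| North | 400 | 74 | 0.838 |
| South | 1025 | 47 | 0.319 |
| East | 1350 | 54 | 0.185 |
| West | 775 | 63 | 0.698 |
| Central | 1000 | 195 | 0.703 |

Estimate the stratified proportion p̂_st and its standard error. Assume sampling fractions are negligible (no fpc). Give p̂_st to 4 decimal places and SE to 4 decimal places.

p̂_st ≈ 0.4738, SE ≈ 0.0256

N = 4550; stratum weights W_h = N_h/N.
p̂_st = Σ W_h p̂_h = (400·0.838 + 1025·0.319 + 1350·0.185 + 775·0.698 + 1000·0.703)/4550 = 0.47382
V̂(p̂_st) = Σ W_h² p̂_h(1−p̂_h)/(n_h−1):
  stratum North: (400/4550)²·0.838·0.162/73 = 1.43725e-05
  stratum South: (1025/4550)²·0.319·0.681/46 = 0.000239665
  stratum East: (1350/4550)²·0.185·0.815/53 = 0.000250437
  stratum West: (775/4550)²·0.698·0.302/62 = 9.86396e-05
  stratum Central: (1000/4550)²·0.703·0.297/194 = 5.19861e-05
V̂(p̂_st) = 0.0006551; SE = √V̂ = 0.0255949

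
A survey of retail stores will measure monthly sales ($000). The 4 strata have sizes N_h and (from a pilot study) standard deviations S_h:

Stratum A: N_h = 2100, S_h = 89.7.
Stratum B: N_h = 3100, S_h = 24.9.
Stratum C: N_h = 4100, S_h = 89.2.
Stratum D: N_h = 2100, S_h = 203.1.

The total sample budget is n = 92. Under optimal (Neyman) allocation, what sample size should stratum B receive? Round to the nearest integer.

7

Neyman allocation: n_h = n · N_h S_h / Σ N_i S_i, with n = 92.
  stratum A: N_h·S_h = 2100·89.7 = 188370.00
  stratum B: N_h·S_h = 3100·24.9 = 77190.00
  stratum C: N_h·S_h = 4100·89.2 = 365720.00
  stratum D: N_h·S_h = 2100·203.1 = 426510.00
Σ N_h S_h = 1057790.00
n for stratum B = 92·77190.00/1057790.00 = 6.714 → 7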